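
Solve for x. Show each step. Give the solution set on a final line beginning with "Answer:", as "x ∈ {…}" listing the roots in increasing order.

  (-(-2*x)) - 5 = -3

Step 1. [(-(-2*x)) - 5 = -3] -5 is outermost — add 5 both sides ⇒ sub: -(-2*x) = 2.
Step 2. [-(-2*x) = 2] LHS negated; negate both sides, so neg: -2*x = -2.
Step 3. [-2*x = -2] divide by the outer -2. So div: x = 1.

Answer: x ∈ {1}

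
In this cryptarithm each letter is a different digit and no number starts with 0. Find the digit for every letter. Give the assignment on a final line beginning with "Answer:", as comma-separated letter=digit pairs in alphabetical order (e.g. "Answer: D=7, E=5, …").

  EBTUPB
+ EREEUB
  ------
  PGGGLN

Step 1. [col 1: B + B ≡ N (mod 10)] several values work for N in column 1 (B + B ≡ N (mod 10), carry-in 0); try N=2 ⇒ N=2.
Step 2. [col 1: B + B ≡ N (mod 10)] B=1 is one option consistent with column 1 (B + B ≡ N (mod 10), carry-in 0) — take it ⇒ B=1.
Step 3. [col 2: P + U ≡ L (mod 10)] no forcing yet in column 2 (carry-in 0); U=4 is free and consistent — try it, so U=4.
Step 4. [col 2: P + U ≡ L (mod 10)] several values work for L in column 2 (P + U ≡ L (mod 10), carry-in 0); try L=0. So L=0.
Step 5. [col 2: P + U ≡ L (mod 10)] in column 2 we have P+U≡L with carry-in 0; given U=4, L=0 and digits 0,1,2,4 already taken and all letters distinct, that pins P to 6 ⇒ P=6.
Step 6. [col 3: U + E ≡ G (mod 10)] several values work for G in column 3 (U + E ≡ G (mod 10), carry-in 1); try G=8. So G=8.
Step 7. [col 3: U + E ≡ G (mod 10)] column 3: given U=4, G=8, carry-in 1, and digits 0,1,2,4,6,8 already taken and all letters distinct, U+E≡G (mod 10) forces E=3. So E=3.
Step 8. [col 4: T + E ≡ G (mod 10)] in column 4 we have T+E≡G with carry-in 0; given E=3, G=8 and digits 0,1,2,3,4,6,8 already taken and all letters distinct, that pins T to 5, so T=5.
Step 9. [col 5: B + R ≡ G (mod 10)] in column 5 we have B+R≡G with carry-in 0; given B=1, G=8 and digits 0,1,2,3,4,5,6,8 already taken and all letters distinct, that pins R to 7, so R=7.

Answer: B=1, E=3, G=8, L=0, N=2, P=6, R=7, T=5, U=4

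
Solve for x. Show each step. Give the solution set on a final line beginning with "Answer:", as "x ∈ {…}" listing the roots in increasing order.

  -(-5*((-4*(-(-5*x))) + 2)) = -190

Step 1. [-(-5*((-4*(-(-5*x))) + 2)) = -190] LHS negated; negate both sides ⇒ neg: -5*((-4*(-(-5*x))) + 2) = 190.
Step 2. [-5*((-4*(-(-5*x))) + 2) = 190] -5 out front; divide by -5 ⇒ div: (-4*(-(-5*x))) + 2 = -38.
Step 3. [(-4*(-(-5*x))) + 2 = -38] peel the +2: subtract 2 from each side ⇒ sub: -4*(-(-5*x)) = -40.
Step 4. [-4*(-(-5*x)) = -40] leading coefficient -4: divide by -4, so div: -(-5*x) = 10.
Step 5. [-(-5*x) = 10] leading − — multiply by −1. So neg: -5*x = -10.
Step 6. [-5*x = -10] -5 out front; divide by -5 ⇒ div: x = 2.

Answer: x ∈ {2}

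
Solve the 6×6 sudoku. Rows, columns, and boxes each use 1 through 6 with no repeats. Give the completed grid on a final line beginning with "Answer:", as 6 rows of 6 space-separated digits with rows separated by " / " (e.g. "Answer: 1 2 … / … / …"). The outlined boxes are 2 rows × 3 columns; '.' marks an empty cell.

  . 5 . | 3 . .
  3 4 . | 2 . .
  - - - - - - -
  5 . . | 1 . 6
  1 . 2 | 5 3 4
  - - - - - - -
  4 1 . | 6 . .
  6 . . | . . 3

Step 1. [r6c5∈{1,2,4,5}] r6c5 is the only open cell in row 6 admitting 1, so r6c5=1.
Step 2. [r5c6∈{2,5}] col 6 places 2 nowhere but r5c6 ⇒ r5c6=2.
Step 3. [r5c3∈{3,5}] 3 has one home in row 5: r5c3 ⇒ r5c3=3.
Step 4. [r2c6∈{1,5}] col 6 places 5 nowhere but r2c6, so r2c6=5.
Step 5. [r2c3∈{1,6}] r2c3 is the only open cell in row 2 admitting 1, so r2c3=1.
Step 6. [r2c5∈{6}] r2c5's peers cover all but 6. So r2c5=6.
Step 7. [r3c2∈{3}] only 3 remains possible at r3c2, so r3c2=3.
Step 8. [r6c3∈{5}] only 5 remains possible at r6c3 ⇒ r6c3=5.
Step 9. [r1c3∈{6}] r1c3 is down to just 6, so r1c3=6.
Step 10. [r6c2∈{2}] only 2 remains possible at r6c2, so r6c2=2.
Step 11. [r1c6∈{1}] nothing but 1 survives at r1c6. So r1c6=1.
Step 12. [r3c3∈{4}] only 4 remains possible at r3c3. So r3c3=4.
Step 13. [r6c4∈{4}] r6c4 is down to just 4, so r6c4=4.
Step 14. [r3c5∈{2}] nothing but 2 survives at r3c5 ⇒ r3c5=2.
Step 15. [r1c1∈{2}] r1c1 has the single candidate 2. So r1c1=2.
Step 16. [r5c5∈{5}] only 5 remains possible at r5c5. So r5c5=5.
Step 17. [r4c2∈{6}] only 6 remains possible at r4c2. So r4c2=6.
Step 18. [r1c5∈{4}] r1c5 has the single candidate 4. So r1c5=4.

Answer: 2 5 6 3 4 1 / 3 4 1 2 6 5 / 5 3 4 1 2 6 / 1 6 2 5 3 4 / 4 1 3 6 5 2 / 6 2 5 4 1 3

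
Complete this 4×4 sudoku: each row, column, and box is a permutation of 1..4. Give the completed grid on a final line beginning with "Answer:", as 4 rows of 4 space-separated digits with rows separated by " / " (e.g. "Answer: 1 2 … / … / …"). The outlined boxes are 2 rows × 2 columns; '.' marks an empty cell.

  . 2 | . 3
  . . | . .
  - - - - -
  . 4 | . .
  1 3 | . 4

Step 1. [r1c3∈{1,4}] 1 has one home in row 1: r1c3 ⇒ r1c3=1.
Step 2. [r4c3∈{2}] only 2 remains possible at r4c3, so r4c3=2.
Step 3. [r2c1∈{3,4}] row 2 places 3 nowhere but r2c1, so r2c1=3.
Step 4. [r3c3∈{3}] nothing but 3 survives at r3c3 ⇒ r3c3=3.
Step 5. [r2c2∈{1}] nothing but 1 survives at r2c2, so r2c2=1.
Step 6. [r3c4∈{1}] r3c4's peers cover all but 1, so r3c4=1.
Step 7. [r2c3∈{4}] r2c3 is down to just 4, so r2c3=4.
Step 8. [r2c4∈{2}] r2c4 is down to just 2 ⇒ r2c4=2.
Step 9. [r3c1∈{2}] nothing but 2 survives at r3c1 ⇒ r3c1=2.
Step 10. [r1c1∈{4}] nothing but 4 survives at r1c1, so r1c1=4.

Answer: 4 2 1 3 / 3 1 4 2 / 2 4 3 1 / 1 3 2 4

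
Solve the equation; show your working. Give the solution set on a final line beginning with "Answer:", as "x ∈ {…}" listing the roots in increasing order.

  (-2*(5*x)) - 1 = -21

Step 1. [(-2*(5*x)) - 1 = -21] peel the -1: add 1 from each side, so sub: -2*(5*x) = -20.
Step 2. [-2*(5*x) = -20] LHS = -2·(…); ÷-2 both sides. So div: 5*x = 10.
Step 3. [5*x = 10] 5·(inner) — divide through by 5. So div: x = 2.

Answer: x ∈ {2}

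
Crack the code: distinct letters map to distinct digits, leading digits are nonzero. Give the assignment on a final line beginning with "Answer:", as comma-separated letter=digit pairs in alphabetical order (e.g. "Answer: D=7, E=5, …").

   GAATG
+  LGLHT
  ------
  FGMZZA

Step 1. [col 1: G + T ≡ A (mod 10)] several values work for T in column 1 (G + T ≡ A (mod 10), carry-in 0); try T=2. So T=2.
Step 2. [col 1: G + T ≡ A (mod 10)] several values work for A in column 1 (G + T ≡ A (mod 10), carry-in 0); try A=7, so A=7.
Step 3. [col 1: G + T ≡ A (mod 10)] from column 1 (T=2, A=7, carry-in 0, digits 2,7 already taken and all letters distinct): G must equal 5. So G=5.
Step 4. [F] the sum has 6 digits but both addends have 5; that extra leading digit F is the final carry, namely 1, so F=1.
Step 5. [col 2: T + H ≡ Z (mod 10)] column 2 (T + H ≡ Z (mod 10), carry-in 0) doesn't pin H yet; pick H=4 and continue, so H=4.
Step 6. [col 2: T + H ≡ Z (mod 10)] column 2 reads T+H+carry(0)=Z with T=2, H=4; with digits 1,2,4,5,7 already taken and all letters distinct, the only value for Z is 6. So Z=6.
Step 7. [col 3: A + L ≡ Z (mod 10)] from column 3 (A=7, Z=6, carry-in 0, digits 1,2,4,5,6,7 already taken and all letters distinct): L must equal 9 ⇒ L=9.
Step 8. [col 4: A + G ≡ M (mod 10)] column 4: given A=7, G=5, carry-in 1, and digits 1,2,4,5,6,7,9 already taken and all letters distinct, A+G≡M (mod 10) forces M=3 ⇒ M=3.

Answer: A=7, F=1, G=5, H=4, L=9, M=3, T=2, Z=6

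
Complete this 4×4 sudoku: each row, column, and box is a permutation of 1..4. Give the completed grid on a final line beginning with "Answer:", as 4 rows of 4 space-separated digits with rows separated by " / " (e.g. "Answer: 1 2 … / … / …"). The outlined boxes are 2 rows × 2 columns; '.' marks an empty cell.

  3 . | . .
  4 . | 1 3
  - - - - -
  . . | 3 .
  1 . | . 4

Step 1. [r2c2∈{2}] only 2 remains possible at r2c2 ⇒ r2c2=2.
Step 2. [r1c4∈{2}] r1c4 has the single candidate 2, so r1c4=2.
Step 3. [r1c3∈{4}] r1c3's peers cover all but 4. So r1c3=4.
Step 4. [r3c4∈{1}] nothing but 1 survives at r3c4, so r3c4=1.
Step 5. [r1c2∈{1}] r1c2 has the single candidate 1, so r1c2=1.
Step 6. [r3c1∈{2}] r3c1 has the single candidate 2, so r3c1=2.
Step 7. [r4c2∈{3}] nothing but 3 survives at r4c2, so r4c2=3.
Step 8. [r3c2∈{4}] nothing but 4 survives at r3c2, so r3c2=4.
Step 9. [r4c3∈{2}] r4c3's peers cover all but 2, so r4c3=2.

Answer: 3 1 4 2 / 4 2 1 3 / 2 4 3 1 / 1 3 2 4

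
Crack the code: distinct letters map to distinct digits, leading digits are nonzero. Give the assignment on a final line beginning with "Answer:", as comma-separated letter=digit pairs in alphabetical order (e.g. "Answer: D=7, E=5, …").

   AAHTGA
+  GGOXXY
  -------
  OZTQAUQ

Step 1. [col 1: A + Y ≡ Q (mod 10)] no forcing yet in column 1 (carry-in 0); A=8 is free and consistent — try it, so A=8.
Step 2. [col 1: A + Y ≡ Q (mod 10)] Y=9 is one option consistent with column 1 (A + Y ≡ Q (mod 10), carry-in 0) — take it. So Y=9.
Step 3. [col 1: A + Y ≡ Q (mod 10)] column 1: given A=8, Y=9, carry-in 0, and digits 8,9 already taken and all letters distinct, A+Y≡Q (mod 10) forces Q=7 ⇒ Q=7.
Step 4. [col 2: G + X ≡ U (mod 10)] several values work for G in column 2 (G + X ≡ U (mod 10), carry-in 1); try G=4. So G=4.
Step 5. [O] the sum has 7 digits but both addends have 6; that extra leading digit O is the final carry, namely 1 ⇒ O=1.
Step 6. [col 2: G + X ≡ U (mod 10)] column 2 (G + X ≡ U (mod 10), carry-in 1) doesn't pin U yet; pick U=0 and continue. So U=0.
Step 7. [col 2: G + X ≡ U (mod 10)] column 2 reads G+X+carry(1)=U with G=4, U=0; with digits 0,1,4,7,8,9 already taken and all letters distinct, the only value for X is 5. So X=5.
Step 8. [col 3: T + X ≡ A (mod 10)] in column 3 we have T+X≡A with carry-in 1; given X=5, A=8 and digits 0,1,4,5,7,8,9 already taken and all letters distinct, that pins T to 2, so T=2.
Step 9. [col 4: H + O ≡ Q (mod 10)] from column 4 (O=1, Q=7, carry-in 0, digits 0,1,2,4,5,7,8,9 already taken and all letters distinct): H must equal 6. So H=6.
Step 10. [col 6: A + G ≡ Z (mod 10)] in column 6 we have A+G≡Z with carry-in 1; given A=8, G=4 and digits 0,1,2,4,5,6,7,8,9 already taken and all letters distinct, that pins Z to 3, so Z=3.

Answer: A=8, G=4, H=6, O=1, Q=7, T=2, U=0, X=5, Y=9, Z=3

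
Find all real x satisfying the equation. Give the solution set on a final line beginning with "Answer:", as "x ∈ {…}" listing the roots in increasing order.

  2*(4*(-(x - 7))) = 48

Step 1. [2*(4*(-(x - 7))) = 48] 2·(inner) — divide through by 2, so div: 4*(-(x - 7)) = 24.
Step 2. [4*(-(x - 7)) = 24] divide by the outer 4. So div: -(x - 7) = 6.
Step 3. [-(x - 7) = 6] leading − — multiply by −1 ⇒ neg: x - 7 = -6.
Step 4. [x - 7 = -6] add 7: x sits inside (… - 7). So sub: x = 1.

Answer: x ∈ {1}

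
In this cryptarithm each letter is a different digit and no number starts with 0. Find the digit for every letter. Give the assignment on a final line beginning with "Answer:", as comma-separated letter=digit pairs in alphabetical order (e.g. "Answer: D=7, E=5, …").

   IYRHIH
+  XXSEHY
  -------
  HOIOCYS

Step 1. [col 1: H + Y ≡ S (mod 10)] no forcing yet in column 1 (carry-in 0); H=1 is free and consistent — try it. So H=1.
Step 2. [col 1: H + Y ≡ S (mod 10)] several values work for Y in column 1 (H + Y ≡ S (mod 10), carry-in 0); try Y=4. So Y=4.
Step 3. [col 1: H + Y ≡ S (mod 10)] column 1: given H=1, Y=4, carry-in 0, and digits 1,4 already taken and all letters distinct, H+Y≡S (mod 10) forces S=5, so S=5.
Step 4. [col 2: I + H ≡ Y (mod 10)] in column 2 we have I+H≡Y with carry-in 0; given H=1, Y=4 and digits 1,4,5 already taken and all letters distinct, that pins I to 3 ⇒ I=3.
Step 5. [col 3: H + E ≡ C (mod 10)] column 3 (H + E ≡ C (mod 10), carry-in 0) doesn't pin C yet; pick C=0 and continue. So C=0.
Step 6. [col 3: H + E ≡ C (mod 10)] column 3: given H=1, C=0, carry-in 0, and digits 0,1,3,4,5 already taken and all letters distinct, H+E≡C (mod 10) forces E=9 ⇒ E=9.
Step 7. [col 4: R + S ≡ O (mod 10)] no forcing yet in column 4 (carry-in 1); R=6 is free and consistent — try it, so R=6.
Step 8. [col 4: R + S ≡ O (mod 10)] in column 4 we have R+S≡O with carry-in 1; given R=6, S=5 and digits 0,1,3,4,5,6,9 already taken and all letters distinct, that pins O to 2. So O=2.
Step 9. [col 5: Y + X ≡ I (mod 10)] in column 5 we have Y+X≡I with carry-in 1; given Y=4, I=3 and digits 0,1,2,3,4,5,6,9 already taken and all letters distinct, that pins X to 8, so X=8.

Answer: C=0, E=9, H=1, I=3, O=2, R=6, S=5, X=8, Y=4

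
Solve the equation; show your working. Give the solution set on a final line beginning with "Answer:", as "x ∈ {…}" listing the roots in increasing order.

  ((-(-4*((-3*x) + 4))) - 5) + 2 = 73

Step 1. [((-(-4*((-3*x) + 4))) - 5) + 2 = 73] +2 is outermost — subtract 2 both sides ⇒ sub: (-(-4*((-3*x) + 4))) - 5 = 71.
Step 2. [(-(-4*((-3*x) + 4))) - 5 = 71] the outer -5 inverts by adding 5. So sub: -(-4*((-3*x) + 4)) = 76.
Step 3. [-(-4*((-3*x) + 4)) = 76] flip signs both sides. So neg: -4*((-3*x) + 4) = -76.
Step 4. [-4*((-3*x) + 4) = -76] leading coefficient -4: divide by -4. So div: (-3*x) + 4 = 19.
Step 5. [(-3*x) + 4 = 19] 4 comes off first (subtract 4). So sub: -3*x = 15.
Step 6. [-3*x = 15] divide by the outer -3 ⇒ div: x = -5.

Answer: x ∈ {-5}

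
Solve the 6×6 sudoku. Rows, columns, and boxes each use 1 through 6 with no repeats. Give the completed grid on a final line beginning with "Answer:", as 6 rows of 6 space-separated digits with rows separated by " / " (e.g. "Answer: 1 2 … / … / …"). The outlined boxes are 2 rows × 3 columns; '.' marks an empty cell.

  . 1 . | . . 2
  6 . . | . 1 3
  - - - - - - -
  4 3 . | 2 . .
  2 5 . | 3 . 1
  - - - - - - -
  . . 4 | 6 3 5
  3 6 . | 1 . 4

Step 1. [r1c1∈{5}] r1c1's peers cover all but 5. So r1c1=5.
Step 2. [r3c6∈{6}] r3c6 has the single candidate 6 ⇒ r3c6=6.
Step 3. [r2c2∈{2,4}] 4 has one home in col 2: r2c2 ⇒ r2c2=4.
Step 4. [r4c5∈{4}] r4c5's peers cover all but 4 ⇒ r4c5=4.
Step 5. [r6c3∈{2,5}] across row 6, 5 lands solely at r6c3. So r6c3=5.
Step 6. [r1c3∈{3}] nothing but 3 survives at r1c3, so r1c3=3.
Step 7. [r4c3∈{6}] only 6 remains possible at r4c3 ⇒ r4c3=6.
Step 8. [r1c4∈{4}] only 4 remains possible at r1c4. So r1c4=4.
Step 9. [r2c3∈{2}] nothing but 2 survives at r2c3, so r2c3=2.
Step 10. [r3c3∈{1}] r3c3 has the single candidate 1 ⇒ r3c3=1.
Step 11. [r5c1∈{1}] only 1 remains possible at r5c1 ⇒ r5c1=1.
Step 12. [r2c4∈{5}] only 5 remains possible at r2c4 ⇒ r2c4=5.
Step 13. [r3c5∈{5}] only 5 remains possible at r3c5 ⇒ r3c5=5.
Step 14. [r6c5∈{2}] r6c5 is down to just 2 ⇒ r6c5=2.
Step 15. [r5c2∈{2}] r5c2's peers cover all but 2. So r5c2=2.
Step 16. [r1c5∈{6}] r1c5's peers cover all but 6, so r1c5=6.

Answer: 5 1 3 4 6 2 / 6 4 2 5 1 3 / 4 3 1 2 5 6 / 2 5 6 3 4 1 / 1 2 4 6 3 5 / 3 6 5 1 2 4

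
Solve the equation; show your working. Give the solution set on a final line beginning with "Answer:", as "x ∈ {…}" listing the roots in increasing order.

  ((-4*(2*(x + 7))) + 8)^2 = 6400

Step 1. [((-4*(2*(x + 7))) + 8)^2 = 6400] 6400 ≥ 0, LHS is (·)² — take ±√. So sqrt: (-4*(2*(x + 7))) + 8 = 80 or -80.
Step 2. [(-4*(2*(x + 7))) + 8 = 80 or -80] -4 divides every term; factor it out, so factor: (2*(x + 7)) - 2 = -20 or 20.
Step 3. [(2*(x + 7)) - 2 = -20 or 20] the outer -2 inverts by adding 2, so sub: 2*(x + 7) = -18 or 22.
Step 4. [2*(x + 7) = -18 or 22] 2·(inner) — divide through by 2. So div: x + 7 = -9 or 11.
Step 5. [x + 7 = -9 or 11] peel the +7: subtract 7 from each side. So sub: x = -16 or 4.

Answer: x ∈ {-16, 4}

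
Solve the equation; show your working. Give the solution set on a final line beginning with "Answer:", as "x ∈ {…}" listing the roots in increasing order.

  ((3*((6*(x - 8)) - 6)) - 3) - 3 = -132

Step 1. [((3*((6*(x - 8)) - 6)) - 3) - 3 = -132] add 3: x sits inside (… - 3), so sub: (3*((6*(x - 8)) - 6)) - 3 = -129.
Step 2. [(3*((6*(x - 8)) - 6)) - 3 = -129] add 3: x sits inside (… - 3). So sub: 3*((6*(x - 8)) - 6) = -126.
Step 3. [3*((6*(x - 8)) - 6) = -126] LHS = 3·(…); ÷3 both sides, so div: (6*(x - 8)) - 6 = -42.
Step 4. [(6*(x - 8)) - 6 = -42] 6 | LHS and 6 | -42: pull 6 out ⇒ factor: (x - 8) - 1 = -7.
Step 5. [(x - 8) - 1 = -7] peel the -1: add 1 from each side ⇒ sub: x - 8 = -6.
Step 6. [x - 8 = -6] peel the -8: add 8 from each side, so sub: x = 2.

Answer: x ∈ {2}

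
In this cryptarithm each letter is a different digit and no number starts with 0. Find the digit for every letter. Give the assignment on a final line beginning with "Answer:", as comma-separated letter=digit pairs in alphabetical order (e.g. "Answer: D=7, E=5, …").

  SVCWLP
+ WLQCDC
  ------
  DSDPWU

Step 1. [col 1: P + C ≡ U (mod 10)] column 1 (P + C ≡ U (mod 10), carry-in 0) doesn't pin P yet; pick P=9 and continue. So P=9.
Step 2. [col 1: P + C ≡ U (mod 10)] column 1 (P + C ≡ U (mod 10), carry-in 0) doesn't pin C yet; pick C=6 and continue ⇒ C=6.
Step 3. [col 1: P + C ≡ U (mod 10)] column 1: given P=9, C=6, carry-in 0, and digits 6,9 already taken and all letters distinct, P+C≡U (mod 10) forces U=5. So U=5.
Step 4. [col 2: L + D ≡ W (mod 10)] D=4 is one option consistent with column 2 (L + D ≡ W (mod 10), carry-in 1) — take it. So D=4.
Step 5. [col 2: L + D ≡ W (mod 10)] column 2 (L + D ≡ W (mod 10), carry-in 1) doesn't pin L yet; pick L=7 and continue. So L=7.
Step 6. [col 2: L + D ≡ W (mod 10)] column 2 reads L+D+carry(1)=W with L=7, D=4; with digits 4,5,6,7,9 already taken and all letters distinct, the only value for W is 2, so W=2.
Step 7. [col 4: C + Q ≡ D (mod 10)] column 4 reads C+Q+carry(0)=D with C=6, D=4; with digits 2,4,5,6,7,9 already taken and all letters distinct, the only value for Q is 8, so Q=8.
Step 8. [col 5: V + L ≡ S (mod 10)] in column 5 we have V+L≡S with carry-in 1; given L=7 and digits 2,4,5,6,7,8,9 already taken and all letters distinct, that pins S to 1. So S=1.
Step 9. [col 5: V + L ≡ S (mod 10)] column 5: given L=7, S=1, carry-in 1, and digits 1,2,4,5,6,7,8,9 already taken and all letters distinct, V+L≡S (mod 10) forces V=3. So V=3.

Answer: C=6, D=4, L=7, P=9, Q=8, S=1, U=5, V=3, W=2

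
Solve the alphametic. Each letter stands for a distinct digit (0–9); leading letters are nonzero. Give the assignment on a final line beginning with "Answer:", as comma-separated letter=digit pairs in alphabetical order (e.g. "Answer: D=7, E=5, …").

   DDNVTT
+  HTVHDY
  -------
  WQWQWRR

Step 1. [col 1: T + Y ≡ R (mod 10)] Y=9 is one option consistent with column 1 (T + Y ≡ R (mod 10), carry-in 0) — take it. So Y=9.
Step 2. [col 1: T + Y ≡ R (mod 10)] R=2 is one option consistent with column 1 (T + Y ≡ R (mod 10), carry-in 0) — take it, so R=2.
Step 3. [W] adding two 6-digit numbers gives at most 6+1 digits, and here it does — W is that final carry and must be 1. So W=1.
Step 4. [col 1: T + Y ≡ R (mod 10)] from column 1 (Y=9, R=2, carry-in 0, digits 1,2,9 already taken and all letters distinct): T must equal 3 ⇒ T=3.
Step 5. [col 2: T + D ≡ R (mod 10)] from column 2 (T=3, R=2, carry-in 1, digits 1,2,3,9 already taken and all letters distinct): D must equal 8, so D=8.
Step 6. [col 3: V + H ≡ W (mod 10)] several values work for H in column 3 (V + H ≡ W (mod 10), carry-in 1); try H=6. So H=6.
Step 7. [col 3: V + H ≡ W (mod 10)] from column 3 (H=6, W=1, carry-in 1, digits 1,2,3,6,8,9 already taken and all letters distinct): V must equal 4 ⇒ V=4.
Step 8. [col 4: N + V ≡ Q (mod 10)] several values work for Q in column 4 (N + V ≡ Q (mod 10), carry-in 1); try Q=5. So Q=5.
Step 9. [col 4: N + V ≡ Q (mod 10)] from column 4 (V=4, Q=5, carry-in 1, digits 1,2,3,4,5,6,8,9 already taken and all letters distinct): N must equal 0 ⇒ N=0.

Answer: D=8, H=6, N=0, Q=5, R=2, T=3, V=4, W=1, Y=9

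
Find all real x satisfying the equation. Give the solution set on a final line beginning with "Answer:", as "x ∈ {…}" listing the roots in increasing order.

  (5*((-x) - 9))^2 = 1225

Step 1. [(5*((-x) - 9))^2 = 1225] √ both sides: 1225 ≥ 0 gives two branches. So sqrt: 5*((-x) - 9) = 35 or -35.
Step 2. [5*((-x) - 9) = 35 or -35] LHS = 5·(…); ÷5 both sides ⇒ div: (-x) - 9 = 7 or -7.
Step 3. [(-x) - 9 = 7 or -7] -9 is outermost — add 9 both sides, so sub: -x = 16 or 2.
Step 4. [-x = 16 or 2] flip signs both sides. So neg: x = -16 or -2.

Answer: x ∈ {-16, -2}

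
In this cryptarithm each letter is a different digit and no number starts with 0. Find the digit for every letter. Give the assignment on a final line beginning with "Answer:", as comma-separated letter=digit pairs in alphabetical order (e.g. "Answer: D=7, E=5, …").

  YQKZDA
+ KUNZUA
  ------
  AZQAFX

Step 1. [col 1: A + A ≡ X (mod 10)] several values work for A in column 1 (A + A ≡ X (mod 10), carry-in 0); try A=9, so A=9.
Step 2. [col 1: A + A ≡ X (mod 10)] column 1: given A=9, carry-in 0, and digits 9 already taken and all letters distinct, A+A≡X (mod 10) forces X=8, so X=8.
Step 3. [col 2: D + U ≡ F (mod 10)] column 2 (D + U ≡ F (mod 10), carry-in 1) doesn't pin U yet; pick U=2 and continue. So U=2.
Step 4. [col 2: D + U ≡ F (mod 10)] D=7 is one option consistent with column 2 (D + U ≡ F (mod 10), carry-in 1) — take it, so D=7.
Step 5. [col 2: D + U ≡ F (mod 10)] from column 2 (D=7, U=2, carry-in 1, digits 2,7,8,9 already taken and all letters distinct): F must equal 0 ⇒ F=0.
Step 6. [col 3: Z + Z ≡ A (mod 10)] column 3: given A=9, carry-in 1, and digits 0,2,7,8,9 already taken and all letters distinct, Z+Z≡A (mod 10) forces Z=4 ⇒ Z=4.
Step 7. [col 4: K + N ≡ Q (mod 10)] several values work for K in column 4 (K + N ≡ Q (mod 10), carry-in 0); try K=6 ⇒ K=6.
Step 8. [col 4: K + N ≡ Q (mod 10)] from column 4 (K=6, carry-in 0, digits 0,2,4,6,7,8,9 already taken and all letters distinct): N must equal 5, so N=5.
Step 9. [col 4: K + N ≡ Q (mod 10)] column 4 reads K+N+carry(0)=Q with K=6, N=5; with digits 0,2,4,5,6,7,8,9 already taken and all letters distinct, the only value for Q is 1 ⇒ Q=1.
Step 10. [col 6: Y + K ≡ A (mod 10)] column 6 reads Y+K+carry(0)=A with K=6, A=9; with digits 0,1,2,4,5,6,7,8,9 already taken and all letters distinct, the only value for Y is 3 ⇒ Y=3.

Answer: A=9, D=7, F=0, K=6, N=5, Q=1, U=2, X=8, Y=3, Z=4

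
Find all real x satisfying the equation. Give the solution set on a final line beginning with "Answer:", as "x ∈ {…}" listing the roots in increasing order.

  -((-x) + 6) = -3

Step 1. [-((-x) + 6) = -3] flip signs both sides, so neg: (-x) + 6 = 3.
Step 2. [(-x) + 6 = 3] 6 comes off first (subtract 6), so sub: -x = -3.
Step 3. [-x = -3] leading − — multiply by −1, so neg: x = 3.

Answer: x ∈ {3}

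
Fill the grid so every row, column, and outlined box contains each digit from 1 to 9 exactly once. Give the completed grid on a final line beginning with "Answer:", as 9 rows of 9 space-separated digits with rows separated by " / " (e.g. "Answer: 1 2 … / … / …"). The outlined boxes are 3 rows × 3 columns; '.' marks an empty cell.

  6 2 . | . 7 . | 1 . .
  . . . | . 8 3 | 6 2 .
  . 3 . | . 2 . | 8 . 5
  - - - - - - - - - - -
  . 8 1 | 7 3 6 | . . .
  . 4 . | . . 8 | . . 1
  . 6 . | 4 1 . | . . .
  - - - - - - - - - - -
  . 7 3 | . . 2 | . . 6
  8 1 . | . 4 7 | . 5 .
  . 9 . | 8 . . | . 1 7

Step 1. [r9c6∈{5}] r9c6 is down to just 5. So r9c6=5.
Step 2. [r6c6∈{9}] r6c6 is down to just 9, so r6c6=9.
Step 3. [r9c7∈{2,3,4}] across row 9, 3 lands solely at r9c7 ⇒ r9c7=3.
Step 4. [r3c8∈{4,7,9}] r3c8 is the only open cell in box 3 admitting 7, so r3c8=7.
Step 5. [r7c1∈{4,5}] across row 7, 5 lands solely at r7c1, so r7c1=5.
Step 6. [r4c7∈{2,4,5,9}] r4c7 is the only open cell in row 4 admitting 5, so r4c7=5.
Step 7. [r6c3∈{2,5,7}] in row 6, 5 fits only at r6c3, so r6c3=5.
Step 8. [r1c6∈{4}] only 4 remains possible at r1c6 ⇒ r1c6=4.
Step 9. [r7c5∈{9}] r7c5 is down to just 9. So r7c5=9.
Step 10. [r5c4∈{2,5}] col 4 places 2 nowhere but r5c4. So r5c4=2.
Step 11. [r2c9∈{4,9}] across box 3, 4 lands solely at r2c9. So r2c9=4.
Step 12. [r3c6∈{1}] only 1 remains possible at r3c6. So r3c6=1.
Step 13. [r6c9∈{2,3,8}] in col 9, 8 fits only at r6c9, so r6c9=8.
Step 14. [r6c8∈{3}] r6c8 has the single candidate 3 ⇒ r6c8=3.
Step 15. [r1c8∈{9}] r1c8's peers cover all but 9 ⇒ r1c8=9.
Step 16. [r3c4∈{6,9}] in row 3, 6 fits only at r3c4, so r3c4=6.
Step 17. [r2c4∈{5,9}] col 4 places 9 nowhere but r2c4, so r2c4=9.
Step 18. [r2c3∈{7}] r2c3's peers cover all but 7, so r2c3=7.
Step 19. [r5c3∈{9}] only 9 remains possible at r5c3, so r5c3=9.
Step 20. [r4c1∈{2}] r4c1 has the single candidate 2, so r4c1=2.
Step 21. [r8c9∈{2,9}] across col 9, 2 lands solely at r8c9 ⇒ r8c9=2.
Step 22. [r9c3∈{2,4,6}] in row 9, 2 fits only at r9c3, so r9c3=2.
Step 23. [r5c7∈{7}] r5c7 has the single candidate 7 ⇒ r5c7=7.
Step 24. [r9c1∈{4}] nothing but 4 survives at r9c1, so r9c1=4.
Step 25. [r7c7∈{4}] nothing but 4 survives at r7c7 ⇒ r7c7=4.
Step 26. [r3c3∈{4}] r3c3 is down to just 4, so r3c3=4.
Step 27. [r5c5∈{5}] r5c5's peers cover all but 5 ⇒ r5c5=5.
Step 28. [r7c4∈{1}] r7c4 is down to just 1. So r7c4=1.
Step 29. [r6c7∈{2}] r6c7 is down to just 2 ⇒ r6c7=2.
Step 30. [r8c3∈{6}] r8c3 has the single candidate 6. So r8c3=6.
Step 31. [r6c1∈{7}] only 7 remains possible at r6c1. So r6c1=7.
Step 32. [r2c2∈{5}] r2c2 has the single candidate 5, so r2c2=5.
Step 33. [r8c4∈{3}] nothing but 3 survives at r8c4 ⇒ r8c4=3.
Step 34. [r7c8∈{8}] only 8 remains possible at r7c8 ⇒ r7c8=8.
Step 35. [r5c8∈{6}] r5c8 is down to just 6. So r5c8=6.
Step 36. [r1c3∈{8}] r1c3 is down to just 8 ⇒ r1c3=8.
Step 37. [r1c4∈{5}] only 5 remains possible at r1c4. So r1c4=5.
Step 38. [r4c8∈{4}] r4c8 has the single candidate 4. So r4c8=4.
Step 39. [r8c7∈{9}] r8c7's peers cover all but 9 ⇒ r8c7=9.
Step 40. [r3c1∈{9}] r3c1 is down to just 9, so r3c1=9.
Step 41. [r1c9∈{3}] r1c9's peers cover all but 3, so r1c9=3.
Step 42. [r5c1∈{3}] r5c1 has the single candidate 3, so r5c1=3.
Step 43. [r4c9∈{9}] nothing but 9 survives at r4c9 ⇒ r4c9=9.
Step 44. [r2c1∈{1}] only 1 remains possible at r2c1, so r2c1=1.
Step 45. [r9c5∈{6}] r9c5 is down to just 6. So r9c5=6.

Answer: 6 2 8 5 7 4 1 9 3 / 1 5 7 9 8 3 6 2 4 / 9 3 4 6 2 1 8 7 5 / 2 8 1 7 3 6 5 4 9 / 3 4 9 2 5 8 7 6 1 / 7 6 5 4 1 9 2 3 8 / 5 7 3 1 9 2 4 8 6 / 8 1 6 3 4 7 9 5 2 / 4 9 2 8 6 5 3 1 7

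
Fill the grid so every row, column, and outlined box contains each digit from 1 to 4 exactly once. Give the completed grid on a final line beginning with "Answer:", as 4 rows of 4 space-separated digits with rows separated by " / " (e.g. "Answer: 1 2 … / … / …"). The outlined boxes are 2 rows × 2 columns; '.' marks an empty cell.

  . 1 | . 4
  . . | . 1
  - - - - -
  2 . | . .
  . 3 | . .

Step 1. [r1c3∈{2,3}] in row 1, 2 fits only at r1c3, so r1c3=2.
Step 2. [r3c2∈{4}] nothing but 4 survives at r3c2, so r3c2=4.
Step 3. [r3c3∈{1,3}] in row 3, 1 fits only at r3c3. So r3c3=1.
Step 4. [r2c3∈{3}] only 3 remains possible at r2c3 ⇒ r2c3=3.
Step 5. [r4c1∈{1}] r4c1's peers cover all but 1 ⇒ r4c1=1.
Step 6. [r4c3∈{4}] r4c3's peers cover all but 4, so r4c3=4.
Step 7. [r2c1∈{4}] nothing but 4 survives at r2c1, so r2c1=4.
Step 8. [r4c4∈{2}] nothing but 2 survives at r4c4 ⇒ r4c4=2.
Step 9. [r1c1∈{3}] only 3 remains possible at r1c1, so r1c1=3.
Step 10. [r3c4∈{3}] r3c4's peers cover all but 3, so r3c4=3.
Step 11. [r2c2∈{2}] r2c2 has the single candidate 2. So r2c2=2.

Answer: 3 1 2 4 / 4 2 3 1 / 2 4 1 3 / 1 3 4 2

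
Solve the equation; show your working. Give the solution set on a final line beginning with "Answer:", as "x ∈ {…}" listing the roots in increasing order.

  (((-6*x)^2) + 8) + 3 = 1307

Step 1. [(((-6*x)^2) + 8) + 3 = 1307] +3 is outermost — subtract 3 both sides. So sub: ((-6*x)^2) + 8 = 1304.
Step 2. [((-6*x)^2) + 8 = 1304] the outer +8 inverts by subtracting 8 ⇒ sub: (-6*x)^2 = 1296.
Step 3. [(-6*x)^2 = 1296] LHS squared, RHS 1296 ≥ 0: apply √ (±). So sqrt: -6*x = 36 or -36.
Step 4. [-6*x = 36 or -36] -6 out front; divide by -6, so div: x = -6 or 6.

Answer: x ∈ {-6, 6}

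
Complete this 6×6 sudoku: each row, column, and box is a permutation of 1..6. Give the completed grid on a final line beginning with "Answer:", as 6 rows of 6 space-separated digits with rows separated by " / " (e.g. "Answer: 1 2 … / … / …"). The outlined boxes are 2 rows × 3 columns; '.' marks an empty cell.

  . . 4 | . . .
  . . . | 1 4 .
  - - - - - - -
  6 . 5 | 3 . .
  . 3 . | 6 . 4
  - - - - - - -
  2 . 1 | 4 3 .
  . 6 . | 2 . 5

Step 1. [r3c6∈{1,2}] across col 6, 1 lands solely at r3c6 ⇒ r3c6=1.
Step 2. [r1c5∈{2,5,6}] col 5 places 6 nowhere but r1c5. So r1c5=6.
Step 3. [r4c3∈{2}] r4c3's peers cover all but 2. So r4c3=2.
Step 4. [r1c2∈{1,2,5}] r1c2 is the only open cell in col 2 admitting 1. So r1c2=1.
Step 5. [r2c2∈{2,5}] in col 2, 2 fits only at r2c2. So r2c2=2.
Step 6. [r2c6∈{3}] only 3 remains possible at r2c6. So r2c6=3.
Step 7. [r1c1∈{3,5}] row 1 places 3 nowhere but r1c1, so r1c1=3.
Step 8. [r6c1∈{4}] r6c1 is down to just 4. So r6c1=4.
Step 9. [r1c4∈{5}] r1c4 is down to just 5. So r1c4=5.
Step 10. [r6c5∈{1}] r6c5 is down to just 1, so r6c5=1.
Step 11. [r1c6∈{2}] r1c6's peers cover all but 2, so r1c6=2.
Step 12. [r2c3∈{6}] r2c3 is down to just 6 ⇒ r2c3=6.
Step 13. [r2c1∈{5}] r2c1's peers cover all but 5. So r2c1=5.
Step 14. [r3c5∈{2}] r3c5's peers cover all but 2 ⇒ r3c5=2.
Step 15. [r4c1∈{1}] only 1 remains possible at r4c1, so r4c1=1.
Step 16. [r6c3∈{3}] r6c3 is down to just 3, so r6c3=3.
Step 17. [r3c2∈{4}] r3c2 is down to just 4 ⇒ r3c2=4.
Step 18. [r5c2∈{5}] only 5 remains possible at r5c2, so r5c2=5.
Step 19. [r4c5∈{5}] r4c5 is down to just 5 ⇒ r4c5=5.
Step 20. [r5c6∈{6}] nothing but 6 survives at r5c6 ⇒ r5c6=6.

Answer: 3 1 4 5 6 2 / 5 2 6 1 4 3 / 6 4 5 3 2 1 / 1 3 2 6 5 4 / 2 5 1 4 3 6 / 4 6 3 2 1 5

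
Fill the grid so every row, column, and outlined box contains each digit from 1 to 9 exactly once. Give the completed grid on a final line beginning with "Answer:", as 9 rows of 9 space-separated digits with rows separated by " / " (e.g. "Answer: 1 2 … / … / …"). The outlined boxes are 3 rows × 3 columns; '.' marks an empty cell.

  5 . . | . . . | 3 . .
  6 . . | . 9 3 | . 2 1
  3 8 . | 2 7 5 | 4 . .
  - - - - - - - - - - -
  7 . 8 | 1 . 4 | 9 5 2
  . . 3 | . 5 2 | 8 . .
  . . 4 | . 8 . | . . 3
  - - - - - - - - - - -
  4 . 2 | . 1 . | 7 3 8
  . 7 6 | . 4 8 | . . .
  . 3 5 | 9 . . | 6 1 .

Step 1. [r1c5∈{6}] r1c5 has the single candidate 6 ⇒ r1c5=6.
Step 2. [r7c2∈{9}] r7c2 has the single candidate 9. So r7c2=9.
Step 3. [r6c6∈{6,7,9}] r6c6 is the only open cell in col 6 admitting 9. So r6c6=9.
Step 4. [r1c2∈{1,2,4}] row 1 places 2 nowhere but r1c2, so r1c2=2.
Step 5. [r5c8∈{4,6,7}] 4 has one home in col 8: r5c8. So r5c8=4.
Step 6. [r8c9∈{5,9}] r8c9 is the only open cell in col 9 admitting 5 ⇒ r8c9=5.
Step 7. [r1c8∈{7,8,9}] in col 8, 8 fits only at r1c8. So r1c8=8.
Step 8. [r6c8∈{6,7}] in col 8, 7 fits only at r6c8 ⇒ r6c8=7.
Step 9. [r5c9∈{6}] nothing but 6 survives at r5c9 ⇒ r5c9=6.
Step 10. [r5c2∈{1}] nothing but 1 survives at r5c2, so r5c2=1.
Step 11. [r3c9∈{9}] r3c9 has the single candidate 9. So r3c9=9.
Step 12. [r1c3∈{1,7,9}] r1c3 is the only open cell in row 1 admitting 9. So r1c3=9.
Step 13. [r6c4∈{6}] only 6 remains possible at r6c4. So r6c4=6.
Step 14. [r2c4∈{4,8}] 8 has one home in row 2: r2c4. So r2c4=8.
Step 15. [r8c7∈{2}] nothing but 2 survives at r8c7 ⇒ r8c7=2.
Step 16. [r8c8∈{9}] r8c8 is down to just 9 ⇒ r8c8=9.
Step 17. [r9c6∈{7}] r9c6's peers cover all but 7. So r9c6=7.
Step 18. [r4c2∈{6}] r4c2 is down to just 6, so r4c2=6.
Step 19. [r2c3∈{7}] r2c3 has the single candidate 7, so r2c3=7.
Step 20. [r3c3∈{1}] r3c3 has the single candidate 1 ⇒ r3c3=1.
Step 21. [r7c4∈{5}] r7c4 has the single candidate 5. So r7c4=5.
Step 22. [r1c6∈{1}] nothing but 1 survives at r1c6, so r1c6=1.
Step 23. [r5c4∈{7}] r5c4 has the single candidate 7 ⇒ r5c4=7.
Step 24. [r1c4∈{4}] r1c4's peers cover all but 4. So r1c4=4.
Step 25. [r9c1∈{8}] r9c1's peers cover all but 8. So r9c1=8.
Step 26. [r7c6∈{6}] r7c6's peers cover all but 6, so r7c6=6.
Step 27. [r6c2∈{5}] r6c2 is down to just 5 ⇒ r6c2=5.
Step 28. [r8c4∈{3}] r8c4 is down to just 3, so r8c4=3.
Step 29. [r6c7∈{1}] r6c7 is down to just 1 ⇒ r6c7=1.
Step 30. [r6c1∈{2}] r6c1's peers cover all but 2 ⇒ r6c1=2.
Step 31. [r2c2∈{4}] only 4 remains possible at r2c2. So r2c2=4.
Step 32. [r5c1∈{9}] r5c1 has the single candidate 9. So r5c1=9.
Step 33. [r3c8∈{6}] r3c8 has the single candidate 6. So r3c8=6.
Step 34. [r9c9∈{4}] nothing but 4 survives at r9c9. So r9c9=4.
Step 35. [r8c1∈{1}] nothing but 1 survives at r8c1, so r8c1=1.
Step 36. [r9c5∈{2}] only 2 remains possible at r9c5. So r9c5=2.
Step 37. [r2c7∈{5}] nothing but 5 survives at r2c7. So r2c7=5.
Step 38. [r1c9∈{7}] r1c9's peers cover all but 7. So r1c9=7.
Step 39. [r4c5∈{3}] only 3 remains possible at r4c5. So r4c5=3.

Answer: 5 2 9 4 6 1 3 8 7 / 6 4 7 8 9 3 5 2 1 / 3 8 1 2 7 5 4 6 9 / 7 6 8 1 3 4 9 5 2 / 9 1 3 7 5 2 8 4 6 / 2 5 4 6 8 9 1 7 3 / 4 9 2 5 1 6 7 3 8 / 1 7 6 3 4 8 2 9 5 / 8 3 5 9 2 7 6 1 4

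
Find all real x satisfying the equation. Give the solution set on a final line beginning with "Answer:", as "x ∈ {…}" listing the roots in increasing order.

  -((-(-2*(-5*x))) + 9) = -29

Step 1. [-((-(-2*(-5*x))) + 9) = -29] LHS negated; negate both sides, so neg: (-(-2*(-5*x))) + 9 = 29.
Step 2. [(-(-2*(-5*x))) + 9 = 29] the outer +9 inverts by subtracting 9 ⇒ sub: -(-2*(-5*x)) = 20.
Step 3. [-(-2*(-5*x)) = 20] LHS negated; negate both sides, so neg: -2*(-5*x) = -20.
Step 4. [-2*(-5*x) = -20] leading coefficient -2: divide by -2, so div: -5*x = 10.
Step 5. [-5*x = 10] -5 out front; divide by -5 ⇒ div: x = -2.

Answer: x ∈ {-2}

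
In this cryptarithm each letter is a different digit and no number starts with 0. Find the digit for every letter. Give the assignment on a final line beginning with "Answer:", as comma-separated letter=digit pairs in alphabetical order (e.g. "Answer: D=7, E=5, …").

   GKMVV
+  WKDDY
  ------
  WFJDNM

Step 1. [col 1: V + Y ≡ M (mod 10)] several values work for V in column 1 (V + Y ≡ M (mod 10), carry-in 0); try V=5, so V=5.
Step 2. [col 1: V + Y ≡ M (mod 10)] M=9 is one option consistent with column 1 (V + Y ≡ M (mod 10), carry-in 0) — take it. So M=9.
Step 3. [W] W is the leading digit of a 6-digit sum of two 5-digit numbers; the final carry is exactly 1 ⇒ W=1.
Step 4. [col 1: V + Y ≡ M (mod 10)] from column 1 (V=5, M=9, carry-in 0, digits 1,5,9 already taken and all letters distinct): Y must equal 4. So Y=4.
Step 5. [col 2: V + D ≡ N (mod 10)] N=2 is one option consistent with column 2 (V + D ≡ N (mod 10), carry-in 0) — take it ⇒ N=2.
Step 6. [col 2: V + D ≡ N (mod 10)] column 2 reads V+D+carry(0)=N with V=5, N=2; with digits 1,2,4,5,9 already taken and all letters distinct, the only value for D is 7 ⇒ D=7.
Step 7. [col 4: K + K ≡ J (mod 10)] column 4: given nothing yet, carry-in 1, and digits 1,2,4,5,7,9 already taken and all letters distinct, K+K≡J (mod 10) forces J=3. So J=3.
Step 8. [col 4: K + K ≡ J (mod 10)] column 4: given J=3, carry-in 1, and digits 1,2,3,4,5,7,9 already taken and all letters distinct, K+K≡J (mod 10) forces K=6 ⇒ K=6.
Step 9. [col 5: G + W ≡ F (mod 10)] from column 5 (W=1, carry-in 1, digits 1,2,3,4,5,6,7,9 already taken and all letters distinct): F must equal 0. So F=0.
Step 10. [col 5: G + W ≡ F (mod 10)] column 5: given W=1, F=0, carry-in 1, and digits 0,1,2,3,4,5,6,7,9 already taken and all letters distinct, G+W≡F (mod 10) forces G=8 ⇒ G=8.

Answer: D=7, F=0, G=8, J=3, K=6, M=9, N=2, V=5, W=1, Y=4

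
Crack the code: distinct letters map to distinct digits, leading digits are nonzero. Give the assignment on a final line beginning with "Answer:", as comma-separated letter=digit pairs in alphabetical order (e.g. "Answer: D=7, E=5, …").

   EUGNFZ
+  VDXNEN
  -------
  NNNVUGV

Step 1. [col 1: Z + N ≡ V (mod 10)] V=6 is one option consistent with column 1 (Z + N ≡ V (mod 10), carry-in 0) — take it ⇒ V=6.
Step 2. [col 1: Z + N ≡ V (mod 10)] several values work for Z in column 1 (Z + N ≡ V (mod 10), carry-in 0); try Z=5 ⇒ Z=5.
Step 3. [col 1: Z + N ≡ V (mod 10)] in column 1 we have Z+N≡V with carry-in 0; given Z=5, V=6 and digits 5,6 already taken and all letters distinct, that pins N to 1 ⇒ N=1.
Step 4. [col 2: F + E ≡ G (mod 10)] no forcing yet in column 2 (carry-in 0); E=4 is free and consistent — try it. So E=4.
Step 5. [col 2: F + E ≡ G (mod 10)] column 2 (F + E ≡ G (mod 10), carry-in 0) doesn't pin F yet; pick F=3 and continue ⇒ F=3.
Step 6. [col 2: F + E ≡ G (mod 10)] column 2: given F=3, E=4, carry-in 0, and digits 1,3,4,5,6 already taken and all letters distinct, F+E≡G (mod 10) forces G=7. So G=7.
Step 7. [col 3: N + N ≡ U (mod 10)] column 3: given N=1, carry-in 0, and digits 1,3,4,5,6,7 already taken and all letters distinct, N+N≡U (mod 10) forces U=2 ⇒ U=2.
Step 8. [col 4: G + X ≡ V (mod 10)] column 4: given G=7, V=6, carry-in 0, and digits 1,2,3,4,5,6,7 already taken and all letters distinct, G+X≡V (mod 10) forces X=9, so X=9.
Step 9. [col 5: U + D ≡ N (mod 10)] from column 5 (U=2, N=1, carry-in 1, digits 1,2,3,4,5,6,7,9 already taken and all letters distinct): D must equal 8. So D=8.

Answer: D=8, E=4, F=3, G=7, N=1, U=2, V=6, X=9, Z=5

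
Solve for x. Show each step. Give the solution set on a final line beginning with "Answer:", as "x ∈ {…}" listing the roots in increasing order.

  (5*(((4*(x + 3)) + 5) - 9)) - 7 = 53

Step 1. [(5*(((4*(x + 3)) + 5) - 9)) - 7 = 53] 7 comes off first (add 7). So sub: 5*(((4*(x + 3)) + 5) - 9) = 60.
Step 2. [5*(((4*(x + 3)) + 5) - 9) = 60] 5 out front; divide by 5. So div: ((4*(x + 3)) + 5) - 9 = 12.
Step 3. [((4*(x + 3)) + 5) - 9 = 12] add 9: x sits inside (… - 9). So sub: (4*(x + 3)) + 5 = 21.
Step 4. [(4*(x + 3)) + 5 = 21] peel the +5: subtract 5 from each side ⇒ sub: 4*(x + 3) = 16.
Step 5. [4*(x + 3) = 16] LHS = 4·(…); ÷4 both sides. So div: x + 3 = 4.
Step 6. [x + 3 = 4] 3 comes off first (subtract 3), so sub: x = 1.

Answer: x ∈ {1}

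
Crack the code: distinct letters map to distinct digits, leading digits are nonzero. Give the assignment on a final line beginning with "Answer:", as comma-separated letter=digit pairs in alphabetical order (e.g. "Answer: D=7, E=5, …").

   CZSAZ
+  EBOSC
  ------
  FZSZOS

Step 1. [col 1: Z + C ≡ S (mod 10)] Z=2 is one option consistent with column 1 (Z + C ≡ S (mod 10), carry-in 0) — take it ⇒ Z=2.
Step 2. [F] the sum has 6 digits but both addends have 5; that extra leading digit F is the final carry, namely 1 ⇒ F=1.
Step 3. [col 1: Z + C ≡ S (mod 10)] S=6 is one option consistent with column 1 (Z + C ≡ S (mod 10), carry-in 0) — take it. So S=6.
Step 4. [col 1: Z + C ≡ S (mod 10)] column 1: given Z=2, S=6, carry-in 0, and digits 1,2,6 already taken and all letters distinct, Z+C≡S (mod 10) forces C=4 ⇒ C=4.
Step 5. [col 2: A + S ≡ O (mod 10)] A=9 is one option consistent with column 2 (A + S ≡ O (mod 10), carry-in 0) — take it. So A=9.
Step 6. [col 2: A + S ≡ O (mod 10)] in column 2 we have A+S≡O with carry-in 0; given A=9, S=6 and digits 1,2,4,6,9 already taken and all letters distinct, that pins O to 5. So O=5.
Step 7. [col 4: Z + B ≡ S (mod 10)] from column 4 (Z=2, S=6, carry-in 1, digits 1,2,4,5,6,9 already taken and all letters distinct): B must equal 3 ⇒ B=3.
Step 8. [col 5: C + E ≡ Z (mod 10)] column 5: given C=4, Z=2, carry-in 0, and digits 1,2,3,4,5,6,9 already taken and all letters distinct, C+E≡Z (mod 10) forces E=8. So E=8.

Answer: A=9, B=3, C=4, E=8, F=1, O=5, S=6, Z=2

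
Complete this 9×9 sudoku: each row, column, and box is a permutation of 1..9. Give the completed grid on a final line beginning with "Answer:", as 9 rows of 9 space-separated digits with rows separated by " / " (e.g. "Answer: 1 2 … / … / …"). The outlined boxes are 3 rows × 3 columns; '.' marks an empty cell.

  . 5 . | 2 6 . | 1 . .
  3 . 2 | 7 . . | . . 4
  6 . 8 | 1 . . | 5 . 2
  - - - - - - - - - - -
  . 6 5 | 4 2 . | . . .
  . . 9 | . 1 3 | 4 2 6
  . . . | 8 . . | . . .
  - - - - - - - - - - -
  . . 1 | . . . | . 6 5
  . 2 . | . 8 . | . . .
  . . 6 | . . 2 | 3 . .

Step 1. [r8c6∈{1,4,5,6,7,9}] in col 6, 1 fits only at r8c6, so r8c6=1.
Step 2. [r6c8∈{1,3,5,7,9}] across col 8, 5 lands solely at r6c8, so r6c8=5.
Step 3. [r3c5∈{3,4,9}] box 2 places 3 nowhere but r3c5, so r3c5=3.
Step 4. [r7c7∈{2,7,8,9}] 2 has one home in row 7: r7c7, so r7c7=2.
Step 5. [r6c1∈{1,2,4,7}] in row 6, 2 fits only at r6c1, so r6c1=2.
Step 6. [r4c1∈{1,7,8}] r4c1 is the only open cell in col 1 admitting 1. So r4c1=1.
Step 7. [r9c8∈{1,4,7,8,9}] col 8 places 1 nowhere but r9c8. So r9c8=1.
Step 8. [r9c9∈{7,8,9}] 8 has one home in box 9: r9c9. So r9c9=8.
Step 9. [r8c8∈{4,7,9}] across col 8, 4 lands solely at r8c8, so r8c8=4.
Step 10. [r6c9∈{1,3,7,9}] row 6 places 1 nowhere but r6c9. So r6c9=1.
Step 11. [r2c6∈{5,8,9}] col 6 places 5 nowhere but r2c6. So r2c6=5.
Step 12. [r2c5∈{9}] r2c5 has the single candidate 9, so r2c5=9.
Step 13. [r6c5∈{7}] r6c5's peers cover all but 7, so r6c5=7.
Step 14. [r6c7∈{9}] nothing but 9 survives at r6c7. So r6c7=9.
Step 15. [r8c9∈{7,9}] r8c9 is the only open cell in box 9 admitting 9, so r8c9=9.
Step 16. [r7c6∈{4,7,9}] col 6 places 7 nowhere but r7c6, so r7c6=7.
Step 17. [r9c5∈{4,5}] r9c5 is the only open cell in col 5 admitting 5. So r9c5=5.
Step 18. [r2c8∈{8}] r2c8 has the single candidate 8 ⇒ r2c8=8.
Step 19. [r9c4∈{9}] r9c4 has the single candidate 9 ⇒ r9c4=9.
Step 20. [r8c7∈{7}] r8c7 has the single candidate 7 ⇒ r8c7=7.
Step 21. [r1c3∈{4,7}] across col 3, 7 lands solely at r1c3. So r1c3=7.
Step 22. [r8c3∈{3}] nothing but 3 survives at r8c3 ⇒ r8c3=3.
Step 23. [r3c6∈{4}] r3c6 has the single candidate 4 ⇒ r3c6=4.
Step 24. [r1c1∈{4,9}] 4 has one home in row 1: r1c1, so r1c1=4.
Step 25. [r9c2∈{4,7}] across row 9, 4 lands solely at r9c2, so r9c2=4.
Step 26. [r1c8∈{3,9}] row 1 places 9 nowhere but r1c8. So r1c8=9.
Step 27. [r4c9∈{3,7}] col 9 places 7 nowhere but r4c9. So r4c9=7.
Step 28. [r5c2∈{7,8}] across col 2, 7 lands solely at r5c2. So r5c2=7.
Step 29. [r7c1∈{8,9}] r7c1 is the only open cell in col 1 admitting 9, so r7c1=9.
Step 30. [r8c1∈{5}] r8c1 has the single candidate 5. So r8c1=5.
Step 31. [r6c2∈{3}] r6c2's peers cover all but 3. So r6c2=3.
Step 32. [r9c1∈{7}] only 7 remains possible at r9c1 ⇒ r9c1=7.
Step 33. [r1c9∈{3}] r1c9's peers cover all but 3. So r1c9=3.
Step 34. [r7c5∈{4}] r7c5 has the single candidate 4 ⇒ r7c5=4.
Step 35. [r4c7∈{8}] r4c7 has the single candidate 8, so r4c7=8.
Step 36. [r3c8∈{7}] nothing but 7 survives at r3c8. So r3c8=7.
Step 37. [r4c8∈{3}] r4c8's peers cover all but 3, so r4c8=3.
Step 38. [r1c6∈{8}] r1c6 is down to just 8 ⇒ r1c6=8.
Step 39. [r5c4∈{5}] r5c4 is down to just 5 ⇒ r5c4=5.
Step 40. [r6c6∈{6}] only 6 remains possible at r6c6, so r6c6=6.
Step 41. [r7c2∈{8}] r7c2 is down to just 8. So r7c2=8.
Step 42. [r2c7∈{6}] only 6 remains possible at r2c7. So r2c7=6.
Step 43. [r3c2∈{9}] r3c2's peers cover all but 9 ⇒ r3c2=9.
Step 44. [r4c6∈{9}] nothing but 9 survives at r4c6 ⇒ r4c6=9.
Step 45. [r6c3∈{4}] nothing but 4 survives at r6c3, so r6c3=4.
Step 46. [r7c4∈{3}] r7c4 has the single candidate 3 ⇒ r7c4=3.
Step 47. [r2c2∈{1}] nothing but 1 survives at r2c2 ⇒ r2c2=1.
Step 48. [r8c4∈{6}] r8c4 is down to just 6. So r8c4=6.
Step 49. [r5c1∈{8}] r5c1 has the single candidate 8 ⇒ r5c1=8.

Answer: 4 5 7 2 6 8 1 9 3 / 3 1 2 7 9 5 6 8 4 / 6 9 8 1 3 4 5 7 2 / 1 6 5 4 2 9 8 3 7 / 8 7 9 5 1 3 4 2 6 / 2 3 4 8 7 6 9 5 1 / 9 8 1 3 4 7 2 6 5 / 5 2 3 6 8 1 7 4 9 / 7 4 6 9 5 2 3 1 8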